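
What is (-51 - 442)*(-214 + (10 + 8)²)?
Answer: -54230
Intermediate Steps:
(-51 - 442)*(-214 + (10 + 8)²) = -493*(-214 + 18²) = -493*(-214 + 324) = -493*110 = -54230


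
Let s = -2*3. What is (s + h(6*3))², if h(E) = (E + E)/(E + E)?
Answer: 25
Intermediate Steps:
h(E) = 1 (h(E) = (2*E)/((2*E)) = (2*E)*(1/(2*E)) = 1)
s = -6
(s + h(6*3))² = (-6 + 1)² = (-5)² = 25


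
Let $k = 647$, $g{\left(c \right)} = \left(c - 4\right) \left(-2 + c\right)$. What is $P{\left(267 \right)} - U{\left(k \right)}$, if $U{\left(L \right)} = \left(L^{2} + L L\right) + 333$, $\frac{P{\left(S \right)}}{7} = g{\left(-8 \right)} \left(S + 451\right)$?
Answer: $-234431$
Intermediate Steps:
$g{\left(c \right)} = \left(-4 + c\right) \left(-2 + c\right)$
$P{\left(S \right)} = 378840 + 840 S$ ($P{\left(S \right)} = 7 \left(8 + \left(-8\right)^{2} - -48\right) \left(S + 451\right) = 7 \left(8 + 64 + 48\right) \left(451 + S\right) = 7 \cdot 120 \left(451 + S\right) = 7 \left(54120 + 120 S\right) = 378840 + 840 S$)
$U{\left(L \right)} = 333 + 2 L^{2}$ ($U{\left(L \right)} = \left(L^{2} + L^{2}\right) + 333 = 2 L^{2} + 333 = 333 + 2 L^{2}$)
$P{\left(267 \right)} - U{\left(k \right)} = \left(378840 + 840 \cdot 267\right) - \left(333 + 2 \cdot 647^{2}\right) = \left(378840 + 224280\right) - \left(333 + 2 \cdot 418609\right) = 603120 - \left(333 + 837218\right) = 603120 - 837551 = -234431$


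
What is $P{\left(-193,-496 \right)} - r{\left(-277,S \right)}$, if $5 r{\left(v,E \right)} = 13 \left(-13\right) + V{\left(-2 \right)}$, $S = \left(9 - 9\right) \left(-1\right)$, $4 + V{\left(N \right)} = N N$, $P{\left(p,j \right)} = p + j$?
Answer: $- \frac{3276}{5} \approx -655.2$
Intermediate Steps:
$P{\left(p,j \right)} = j + p$
$V{\left(N \right)} = -4 + N^{2}$ ($V{\left(N \right)} = -4 + N N = -4 + N^{2}$)
$S = 0$ ($S = 0 \left(-1\right) = 0$)
$r{\left(v,E \right)} = - \frac{169}{5}$ ($r{\left(v,E \right)} = \frac{13 \left(-13\right) - \left(4 - \left(-2\right)^{2}\right)}{5} = \frac{-169 + \left(-4 + 4\right)}{5} = \frac{-169 + 0}{5} = \frac{1}{5} \left(-169\right) = - \frac{169}{5}$)
$P{\left(-193,-496 \right)} - r{\left(-277,S \right)} = \left(-496 - 193\right) - - \frac{169}{5} = -689 + \frac{169}{5} = - \frac{3276}{5}$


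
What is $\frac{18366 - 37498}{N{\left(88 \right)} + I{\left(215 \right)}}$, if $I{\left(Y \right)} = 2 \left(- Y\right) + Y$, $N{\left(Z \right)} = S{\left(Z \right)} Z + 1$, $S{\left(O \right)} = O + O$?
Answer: $- \frac{9566}{7637} \approx -1.2526$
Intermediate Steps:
$S{\left(O \right)} = 2 O$
$N{\left(Z \right)} = 1 + 2 Z^{2}$ ($N{\left(Z \right)} = 2 Z Z + 1 = 2 Z^{2} + 1 = 1 + 2 Z^{2}$)
$I{\left(Y \right)} = - Y$ ($I{\left(Y \right)} = - 2 Y + Y = - Y$)
$\frac{18366 - 37498}{N{\left(88 \right)} + I{\left(215 \right)}} = \frac{18366 - 37498}{\left(1 + 2 \cdot 88^{2}\right) - 215} = - \frac{19132}{\left(1 + 2 \cdot 7744\right) - 215} = - \frac{19132}{\left(1 + 15488\right) - 215} = - \frac{19132}{15489 - 215} = - \frac{19132}{15274} = \left(-19132\right) \frac{1}{15274} = - \frac{9566}{7637}$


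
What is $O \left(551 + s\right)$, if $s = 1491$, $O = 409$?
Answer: $835178$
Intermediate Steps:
$O \left(551 + s\right) = 409 \left(551 + 1491\right) = 409 \cdot 2042 = 835178$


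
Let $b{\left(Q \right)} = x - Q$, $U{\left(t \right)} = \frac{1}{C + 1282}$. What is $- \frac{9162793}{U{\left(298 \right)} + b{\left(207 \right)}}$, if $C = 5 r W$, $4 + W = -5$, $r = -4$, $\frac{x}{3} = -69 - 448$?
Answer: $\frac{13396003366}{2570195} \approx 5212.1$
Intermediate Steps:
$x = -1551$ ($x = 3 \left(-69 - 448\right) = 3 \left(-517\right) = -1551$)
$W = -9$ ($W = -4 - 5 = -9$)
$C = 180$ ($C = 5 \left(-4\right) \left(-9\right) = \left(-20\right) \left(-9\right) = 180$)
$U{\left(t \right)} = \frac{1}{1462}$ ($U{\left(t \right)} = \frac{1}{180 + 1282} = \frac{1}{1462}$)
$b{\left(Q \right)} = -1551 - Q$
$- \frac{9162793}{U{\left(298 \right)} + b{\left(207 \right)}} = - \frac{9162793}{\frac{1}{1462} - 1758} = - \frac{9162793}{- \frac{2570195}{1462}} = \left(-9162793\right) \left(- \frac{1462}{2570195}\right) = \frac{13396003366}{2570195}$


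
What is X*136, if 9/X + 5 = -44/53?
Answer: -21624/103 ≈ -209.94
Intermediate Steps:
X = -159/103 (X = 9/(-5 - 44/53) = 9/(-309/53) = 9*(-53/309) = -159/103 ≈ -1.5437)
X*136 = -159/103*136 = -21624/103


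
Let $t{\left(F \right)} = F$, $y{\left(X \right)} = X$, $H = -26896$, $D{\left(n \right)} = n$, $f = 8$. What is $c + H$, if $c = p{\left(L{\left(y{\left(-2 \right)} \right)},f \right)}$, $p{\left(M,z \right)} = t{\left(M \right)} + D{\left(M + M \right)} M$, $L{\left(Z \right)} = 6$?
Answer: $-26818$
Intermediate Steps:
$p{\left(M,z \right)} = M + 2 M^{2}$ ($p{\left(M,z \right)} = M + \left(M + M\right) M = M + 2 M M = M + 2 M^{2}$)
$c = 78$ ($c = 6 \left(1 + 2 \cdot 6\right) = 6 \left(1 + 12\right) = 6 \cdot 13 = 78$)
$c + H = 78 - 26896 = -26818$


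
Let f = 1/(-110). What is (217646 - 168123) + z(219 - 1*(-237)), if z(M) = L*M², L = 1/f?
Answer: -22823437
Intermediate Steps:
f = -1/110 ≈ -0.0090909
L = -110 (L = 1/(-1/110) = -110)
z(M) = -110*M²
(217646 - 168123) + z(219 - 1*(-237)) = (217646 - 168123) - 110*(219 - 1*(-237))² = 49523 - 110*(219 + 237)² = 49523 - 110*456² = 49523 - 110*207936 = 49523 - 22872960 = -22823437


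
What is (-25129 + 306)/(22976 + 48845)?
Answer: -24823/71821 ≈ -0.34562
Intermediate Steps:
(-25129 + 306)/(22976 + 48845) = -24823/71821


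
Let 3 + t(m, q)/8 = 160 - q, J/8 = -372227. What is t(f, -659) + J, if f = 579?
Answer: -2971288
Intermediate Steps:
J = -2977816 (J = 8*(-372227) = -2977816)
t(m, q) = 1256 - 8*q (t(m, q) = -24 + 8*(160 - q) = -24 + (1280 - 8*q) = 1256 - 8*q)
t(f, -659) + J = (1256 - 8*(-659)) - 2977816 = (1256 + 5272) - 2977816 = 6528 - 2977816 = -2971288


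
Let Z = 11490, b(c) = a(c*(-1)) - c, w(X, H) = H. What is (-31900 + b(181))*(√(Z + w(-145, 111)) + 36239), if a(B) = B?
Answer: -1169142618 - 96786*√1289 ≈ -1.1726e+9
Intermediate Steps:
b(c) = -2*c (b(c) = c*(-1) - c = -c - c = -2*c)
(-31900 + b(181))*(√(Z + w(-145, 111)) + 36239) = (-31900 - 2*181)*(√(11490 + 111) + 36239) = (-31900 - 362)*(√11601 + 36239) = -32262*(3*√1289 + 36239) = -32262*(36239 + 3*√1289) = -1169142618 - 96786*√1289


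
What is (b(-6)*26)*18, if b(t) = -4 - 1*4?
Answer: -3744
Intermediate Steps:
b(t) = -8 (b(t) = -4 - 4 = -8)
(b(-6)*26)*18 = -8*26*18 = -208*18 = -3744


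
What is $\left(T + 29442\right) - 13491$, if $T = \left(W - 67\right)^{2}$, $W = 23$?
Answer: $17887$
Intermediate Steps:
$T = 1936$ ($T = \left(23 - 67\right)^{2} = \left(-44\right)^{2} = 1936$)
$\left(T + 29442\right) - 13491 = \left(1936 + 29442\right) - 13491 = 31378 - 13491 = 17887$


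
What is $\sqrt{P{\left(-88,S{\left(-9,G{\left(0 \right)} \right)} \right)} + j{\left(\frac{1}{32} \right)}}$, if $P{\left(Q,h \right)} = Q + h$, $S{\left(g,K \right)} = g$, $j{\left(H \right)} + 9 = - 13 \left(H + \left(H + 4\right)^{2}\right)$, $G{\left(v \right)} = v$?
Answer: $\frac{i \sqrt{325293}}{32} \approx 17.823 i$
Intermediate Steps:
$j{\left(H \right)} = -9 - 13 H - 13 \left(4 + H\right)^{2}$ ($j{\left(H \right)} = -9 - 13 \left(H + \left(H + 4\right)^{2}\right) = -9 - 13 \left(H + \left(4 + H\right)^{2}\right) = -9 - \left(13 H + 13 \left(4 + H\right)^{2}\right) = -9 - 13 H - 13 \left(4 + H\right)^{2}$)
$\sqrt{P{\left(-88,S{\left(-9,G{\left(0 \right)} \right)} \right)} + j{\left(\frac{1}{32} \right)}} = \sqrt{\left(-88 - 9\right) - \left(217 + \frac{13}{1024} + \frac{117}{32}\right)} = \sqrt{-97 - \left(\frac{7061}{32} + \frac{13}{1024}\right)} = \sqrt{-97 - \frac{225965}{1024}} = \sqrt{- \frac{325293}{1024}} = \frac{i \sqrt{325293}}{32}$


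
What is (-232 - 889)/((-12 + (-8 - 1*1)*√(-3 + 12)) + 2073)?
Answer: -1121/2034 ≈ -0.55113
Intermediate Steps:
(-232 - 889)/((-12 + (-8 - 1*1)*√(-3 + 12)) + 2073) = -1121/((-12 + (-8 - 1)*√9) + 2073) = -1121/((-12 - 9*3) + 2073) = -1121/((-12 - 27) + 2073) = -1121/(-39 + 2073) = -1121/2034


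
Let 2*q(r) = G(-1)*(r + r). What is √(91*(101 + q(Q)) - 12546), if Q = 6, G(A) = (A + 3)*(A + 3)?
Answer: I*√1171 ≈ 34.22*I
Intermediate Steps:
G(A) = (3 + A)² (G(A) = (3 + A)*(3 + A) = (3 + A)²)
q(r) = 4*r (q(r) = ((3 - 1)²*(r + r))/2 = (2²*(2*r))/2 = (4*(2*r))/2 = (8*r)/2 = 4*r)
√(91*(101 + q(Q)) - 12546) = √(91*(101 + 4*6) - 12546) = √(91*(101 + 24) - 12546) = √(91*125 - 12546) = √(11375 - 12546) = √(-1171) = I*√1171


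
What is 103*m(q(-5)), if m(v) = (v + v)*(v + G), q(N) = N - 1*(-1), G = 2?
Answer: 1648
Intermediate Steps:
q(N) = 1 + N (q(N) = N + 1 = 1 + N)
m(v) = 2*v*(2 + v) (m(v) = (v + v)*(v + 2) = (2*v)*(2 + v) = 2*v*(2 + v))
103*m(q(-5)) = 103*(2*(1 - 5)*(2 + (1 - 5))) = 103*(2*(-4)*(2 - 4)) = 103*(2*(-4)*(-2)) = 103*16 = 1648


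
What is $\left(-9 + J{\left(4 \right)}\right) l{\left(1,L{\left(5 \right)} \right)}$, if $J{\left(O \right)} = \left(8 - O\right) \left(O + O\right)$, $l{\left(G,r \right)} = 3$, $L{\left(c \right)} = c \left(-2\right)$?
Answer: $69$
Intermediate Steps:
$L{\left(c \right)} = - 2 c$
$J{\left(O \right)} = 2 O \left(8 - O\right)$ ($J{\left(O \right)} = \left(8 - O\right) 2 O = 2 O \left(8 - O\right)$)
$\left(-9 + J{\left(4 \right)}\right) l{\left(1,L{\left(5 \right)} \right)} = \left(-9 + 2 \cdot 4 \left(8 - 4\right)\right) 3 = \left(-9 + 2 \cdot 4 \cdot 4\right) 3 = \left(-9 + 32\right) 3 = 23 \cdot 3 = 69$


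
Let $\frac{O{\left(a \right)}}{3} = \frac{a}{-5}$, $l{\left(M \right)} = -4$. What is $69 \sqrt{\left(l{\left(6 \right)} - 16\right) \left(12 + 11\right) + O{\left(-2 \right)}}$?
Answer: $\frac{69 i \sqrt{11470}}{5} \approx 1478.0 i$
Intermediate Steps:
$O{\left(a \right)} = - \frac{3 a}{5}$ ($O{\left(a \right)} = 3 \frac{a}{-5} = 3 a \left(- \frac{1}{5}\right) = 3 \left(- \frac{a}{5}\right) = - \frac{3 a}{5}$)
$69 \sqrt{\left(l{\left(6 \right)} - 16\right) \left(12 + 11\right) + O{\left(-2 \right)}} = 69 \sqrt{\left(-4 - 16\right) \left(12 + 11\right) - - \frac{6}{5}} = 69 \sqrt{\left(-20\right) 23 + \frac{6}{5}} = 69 \sqrt{-460 + \frac{6}{5}} = 69 \sqrt{- \frac{2294}{5}} = 69 \frac{i \sqrt{11470}}{5} = \frac{69 i \sqrt{11470}}{5}$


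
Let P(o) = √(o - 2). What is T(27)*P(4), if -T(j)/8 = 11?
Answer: -88*√2 ≈ -124.45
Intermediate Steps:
P(o) = √(-2 + o)
T(j) = -88 (T(j) = -8*11 = -88)
T(27)*P(4) = -88*√(-2 + 4) = -88*√2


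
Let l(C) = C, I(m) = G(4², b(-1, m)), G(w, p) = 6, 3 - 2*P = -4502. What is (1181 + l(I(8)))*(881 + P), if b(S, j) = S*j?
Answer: 7438929/2 ≈ 3.7195e+6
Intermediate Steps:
P = 4505/2 (P = 3/2 - ½*(-4502) = 3/2 + 2251 = 4505/2 ≈ 2252.5)
I(m) = 6
(1181 + l(I(8)))*(881 + P) = (1181 + 6)*(881 + 4505/2) = 1187*(6267/2) = 7438929/2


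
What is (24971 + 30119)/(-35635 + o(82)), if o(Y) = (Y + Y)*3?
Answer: -55090/35143 ≈ -1.5676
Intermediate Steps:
o(Y) = 6*Y (o(Y) = (2*Y)*3 = 6*Y)
(24971 + 30119)/(-35635 + o(82)) = (24971 + 30119)/(-35635 + 6*82) = 55090/(-35635 + 492) = 55090/(-35143) = 55090*(-1/35143) = -55090/35143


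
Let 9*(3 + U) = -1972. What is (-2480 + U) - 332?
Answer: -27307/9 ≈ -3034.1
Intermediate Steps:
U = -1999/9 (U = -3 + (1/9)*(-1972) = -3 - 1972/9 = -1999/9 ≈ -222.11)
(-2480 + U) - 332 = (-2480 - 1999/9) - 332 = -24319/9 - 332 = -27307/9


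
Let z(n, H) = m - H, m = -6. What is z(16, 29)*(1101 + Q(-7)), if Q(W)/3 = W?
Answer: -37800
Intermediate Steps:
z(n, H) = -6 - H
Q(W) = 3*W
z(16, 29)*(1101 + Q(-7)) = (-6 - 1*29)*(1101 + 3*(-7)) = (-6 - 29)*(1101 - 21) = -35*1080 = -37800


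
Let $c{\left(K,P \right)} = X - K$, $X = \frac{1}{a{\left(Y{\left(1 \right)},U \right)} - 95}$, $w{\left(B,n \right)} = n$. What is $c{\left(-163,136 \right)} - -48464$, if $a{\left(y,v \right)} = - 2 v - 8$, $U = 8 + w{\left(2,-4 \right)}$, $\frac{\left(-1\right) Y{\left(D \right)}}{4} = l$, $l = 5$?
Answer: $\frac{5397596}{111} \approx 48627.0$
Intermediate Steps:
$Y{\left(D \right)} = -20$ ($Y{\left(D \right)} = \left(-4\right) 5 = -20$)
$U = 4$ ($U = 8 - 4 = 4$)
$a{\left(y,v \right)} = -8 - 2 v$
$X = - \frac{1}{111}$ ($X = \frac{1}{\left(-8 - 8\right) - 95} = \frac{1}{-16 - 95} = \frac{1}{-111} = - \frac{1}{111} \approx -0.009009$)
$c{\left(K,P \right)} = - \frac{1}{111} - K$
$c{\left(-163,136 \right)} - -48464 = \left(- \frac{1}{111} - -163\right) - -48464 = \left(- \frac{1}{111} + 163\right) + 48464 = \frac{18092}{111} + 48464 = \frac{5397596}{111}$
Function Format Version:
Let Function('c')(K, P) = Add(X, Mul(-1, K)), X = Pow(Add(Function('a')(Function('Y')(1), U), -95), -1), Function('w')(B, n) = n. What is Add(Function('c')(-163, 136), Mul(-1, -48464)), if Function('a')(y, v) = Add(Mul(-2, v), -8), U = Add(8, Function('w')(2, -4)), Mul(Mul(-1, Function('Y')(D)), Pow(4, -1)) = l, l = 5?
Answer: Rational(5397596, 111) ≈ 48627.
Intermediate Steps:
Function('Y')(D) = -20 (Function('Y')(D) = Mul(-4, 5) = -20)
U = 4 (U = Add(8, -4) = 4)
Function('a')(y, v) = Add(-8, Mul(-2, v))
X = Rational(-1, 111) (X = Pow(Add(Add(-8, Mul(-2, 4)), -95), -1) = Pow(Add(Add(-8, -8), -95), -1) = Pow(Add(-16, -95), -1) = Pow(-111, -1) = Rational(-1, 111) ≈ -0.0090090)
Function('c')(K, P) = Add(Rational(-1, 111), Mul(-1, K))
Add(Function('c')(-163, 136), Mul(-1, -48464)) = Add(Add(Rational(-1, 111), Mul(-1, -163)), Mul(-1, -48464)) = Add(Add(Rational(-1, 111), 163), 48464) = Add(Rational(18092, 111), 48464) = Rational(5397596, 111)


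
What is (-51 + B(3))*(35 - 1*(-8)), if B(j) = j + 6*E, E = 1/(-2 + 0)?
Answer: -2193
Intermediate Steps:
E = -1/2 (E = 1/(-2) = -1/2 ≈ -0.50000)
B(j) = -3 + j (B(j) = j + 6*(-1/2) = j - 3 = -3 + j)
(-51 + B(3))*(35 - 1*(-8)) = (-51 + (-3 + 3))*(35 - 1*(-8)) = (-51 + 0)*(35 + 8) = -51*43 = -2193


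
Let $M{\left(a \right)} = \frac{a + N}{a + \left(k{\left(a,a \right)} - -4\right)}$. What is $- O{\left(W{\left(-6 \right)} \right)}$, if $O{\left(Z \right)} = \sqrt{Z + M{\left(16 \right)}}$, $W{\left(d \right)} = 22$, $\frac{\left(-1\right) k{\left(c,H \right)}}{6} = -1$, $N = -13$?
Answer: $- \frac{5 \sqrt{598}}{26} \approx -4.7027$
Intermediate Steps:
$k{\left(c,H \right)} = 6$ ($k{\left(c,H \right)} = \left(-6\right) \left(-1\right) = 6$)
$M{\left(a \right)} = \frac{-13 + a}{10 + a}$ ($M{\left(a \right)} = \frac{a - 13}{a + \left(6 - -4\right)} = \frac{-13 + a}{a + \left(6 + 4\right)} = \frac{-13 + a}{a + 10} = \frac{-13 + a}{10 + a}$)
$O{\left(Z \right)} = \sqrt{\frac{3}{26} + Z}$ ($O{\left(Z \right)} = \sqrt{Z + \frac{-13 + 16}{10 + 16}} = \sqrt{Z + \frac{1}{26} \cdot 3} = \sqrt{Z + \frac{3}{26}} = \sqrt{\frac{3}{26} + Z}$)
$- O{\left(W{\left(-6 \right)} \right)} = - \frac{\sqrt{78 + 676 \cdot 22}}{26} = - \frac{\sqrt{78 + 14872}}{26} = - \frac{\sqrt{14950}}{26} = - \frac{5 \sqrt{598}}{26}$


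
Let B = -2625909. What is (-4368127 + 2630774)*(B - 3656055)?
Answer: 10913989001292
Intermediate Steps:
(-4368127 + 2630774)*(B - 3656055) = (-4368127 + 2630774)*(-2625909 - 3656055) = -1737353*(-6281964) = 10913989001292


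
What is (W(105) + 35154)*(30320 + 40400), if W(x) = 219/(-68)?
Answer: 2485863120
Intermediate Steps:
W(x) = -219/68 (W(x) = 219*(-1/68) = -219/68)
(W(105) + 35154)*(30320 + 40400) = (-219/68 + 35154)*(30320 + 40400) = (2390253/68)*70720 = 2485863120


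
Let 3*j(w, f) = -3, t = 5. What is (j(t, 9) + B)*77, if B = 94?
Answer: 7161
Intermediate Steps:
j(w, f) = -1 (j(w, f) = (1/3)*(-3) = -1)
(j(t, 9) + B)*77 = (-1 + 94)*77 = 93*77 = 7161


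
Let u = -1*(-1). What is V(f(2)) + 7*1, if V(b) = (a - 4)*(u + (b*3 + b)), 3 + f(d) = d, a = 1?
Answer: 16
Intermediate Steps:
f(d) = -3 + d
u = 1
V(b) = -3 - 12*b (V(b) = (1 - 4)*(1 + (b*3 + b)) = -3*(1 + (3*b + b)) = -3*(1 + 4*b) = -3 - 12*b)
V(f(2)) + 7*1 = (-3 - 12*(-3 + 2)) + 7*1 = (-3 - 12*(-1)) + 7 = (-3 + 12) + 7 = 9 + 7 = 16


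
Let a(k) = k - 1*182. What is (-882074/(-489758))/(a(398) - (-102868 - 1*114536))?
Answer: 14227/1719050580 ≈ 8.2761e-6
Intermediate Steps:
a(k) = -182 + k (a(k) = k - 182 = -182 + k)
(-882074/(-489758))/(a(398) - (-102868 - 1*114536)) = (-882074/(-489758))/((-182 + 398) - (-102868 - 1*114536)) = (-882074*(-1/489758))/(216 - (-102868 - 114536)) = 441037/(244879*(216 - 1*(-217404))) = 441037/(244879*(216 + 217404)) = (441037/244879)/217620 = (441037/244879)*(1/217620) = 14227/1719050580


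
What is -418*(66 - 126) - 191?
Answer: 24889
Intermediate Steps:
-418*(66 - 126) - 191 = -418*(-60) - 191 = 25080 - 191 = 24889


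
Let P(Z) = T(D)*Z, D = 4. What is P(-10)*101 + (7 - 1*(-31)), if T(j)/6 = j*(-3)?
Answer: 72758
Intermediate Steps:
T(j) = -18*j (T(j) = 6*(j*(-3)) = 6*(-3*j) = -18*j)
P(Z) = -72*Z (P(Z) = (-18*4)*Z = -72*Z)
P(-10)*101 + (7 - 1*(-31)) = -72*(-10)*101 + (7 - 1*(-31)) = 720*101 + (7 + 31) = 72720 + 38 = 72758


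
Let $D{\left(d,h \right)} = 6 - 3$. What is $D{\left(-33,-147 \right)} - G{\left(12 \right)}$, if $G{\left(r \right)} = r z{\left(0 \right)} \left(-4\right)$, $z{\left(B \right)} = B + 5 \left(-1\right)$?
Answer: $-237$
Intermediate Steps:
$z{\left(B \right)} = -5 + B$ ($z{\left(B \right)} = B - 5 = -5 + B$)
$G{\left(r \right)} = 20 r$ ($G{\left(r \right)} = r \left(-5 + 0\right) \left(-4\right) = r \left(-5\right) \left(-4\right) = - 5 r \left(-4\right) = 20 r$)
$D{\left(d,h \right)} = 3$
$D{\left(-33,-147 \right)} - G{\left(12 \right)} = 3 - 20 \cdot 12 = 3 - 240 = -237$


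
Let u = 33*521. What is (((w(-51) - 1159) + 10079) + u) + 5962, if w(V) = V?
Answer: 32024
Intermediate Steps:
u = 17193
(((w(-51) - 1159) + 10079) + u) + 5962 = (((-51 - 1159) + 10079) + 17193) + 5962 = ((-1210 + 10079) + 17193) + 5962 = (8869 + 17193) + 5962 = 26062 + 5962 = 32024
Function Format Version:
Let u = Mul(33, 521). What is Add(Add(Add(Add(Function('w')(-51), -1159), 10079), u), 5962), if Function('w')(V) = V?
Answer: 32024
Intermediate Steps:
u = 17193
Add(Add(Add(Add(Function('w')(-51), -1159), 10079), u), 5962) = Add(Add(Add(Add(-51, -1159), 10079), 17193), 5962) = Add(Add(Add(-1210, 10079), 17193), 5962) = Add(Add(8869, 17193), 5962) = Add(26062, 5962) = 32024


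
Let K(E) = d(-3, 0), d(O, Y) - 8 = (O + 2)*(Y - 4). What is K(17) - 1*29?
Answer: -17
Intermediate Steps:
d(O, Y) = 8 + (-4 + Y)*(2 + O) (d(O, Y) = 8 + (O + 2)*(Y - 4) = 8 + (2 + O)*(-4 + Y) = 8 + (-4 + Y)*(2 + O))
K(E) = 12 (K(E) = -4*(-3) + 2*0 - 3*0 = 12 + 0 + 0 = 12)
K(17) - 1*29 = 12 - 1*29 = 12 - 29 = -17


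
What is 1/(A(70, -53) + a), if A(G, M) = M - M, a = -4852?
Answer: -1/4852 ≈ -0.00020610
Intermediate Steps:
A(G, M) = 0
1/(A(70, -53) + a) = 1/(0 - 4852) = 1/(-4852) = -1/4852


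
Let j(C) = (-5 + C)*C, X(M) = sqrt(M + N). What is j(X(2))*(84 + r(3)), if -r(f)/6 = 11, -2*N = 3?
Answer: 9 - 45*sqrt(2) ≈ -54.640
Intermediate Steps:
N = -3/2 (N = -1/2*3 = -3/2 ≈ -1.5000)
r(f) = -66 (r(f) = -6*11 = -66)
X(M) = sqrt(-3/2 + M) (X(M) = sqrt(M - 3/2) = sqrt(-3/2 + M))
j(C) = C*(-5 + C)
j(X(2))*(84 + r(3)) = ((sqrt(-6 + 4*2)/2)*(-5 + sqrt(-6 + 4*2)/2))*(84 - 66) = ((sqrt(-6 + 8)/2)*(-5 + sqrt(-6 + 8)/2))*18 = ((sqrt(2)/2)*(-5 + sqrt(2)/2))*18 = (sqrt(2)*(-5 + sqrt(2)/2)/2)*18 = 9*sqrt(2)*(-5 + sqrt(2)/2)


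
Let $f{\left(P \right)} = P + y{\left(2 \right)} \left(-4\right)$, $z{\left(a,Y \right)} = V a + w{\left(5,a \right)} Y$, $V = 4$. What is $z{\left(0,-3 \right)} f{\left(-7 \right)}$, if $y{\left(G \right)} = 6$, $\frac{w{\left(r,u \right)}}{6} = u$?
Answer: $0$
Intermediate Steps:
$w{\left(r,u \right)} = 6 u$
$z{\left(a,Y \right)} = 4 a + 6 Y a$ ($z{\left(a,Y \right)} = 4 a + 6 a Y = 4 a + 6 Y a$)
$f{\left(P \right)} = -24 + P$ ($f{\left(P \right)} = P + 6 \left(-4\right) = P - 24 = -24 + P$)
$z{\left(0,-3 \right)} f{\left(-7 \right)} = 2 \cdot 0 \left(2 + 3 \left(-3\right)\right) \left(-24 - 7\right) = 2 \cdot 0 \left(2 - 9\right) \left(-31\right) = 2 \cdot 0 \left(-7\right) \left(-31\right) = 0 \left(-31\right) = 0$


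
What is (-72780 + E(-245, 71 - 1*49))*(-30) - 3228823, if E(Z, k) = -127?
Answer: -1041613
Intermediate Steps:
(-72780 + E(-245, 71 - 1*49))*(-30) - 3228823 = (-72780 - 127)*(-30) - 3228823 = -72907*(-30) - 3228823 = 2187210 - 3228823 = -1041613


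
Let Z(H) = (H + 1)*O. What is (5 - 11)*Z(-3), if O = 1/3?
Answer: 4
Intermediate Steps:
O = ⅓ ≈ 0.33333
Z(H) = ⅓ + H/3 (Z(H) = (H + 1)*(⅓) = (1 + H)*(⅓) = ⅓ + H/3)
(5 - 11)*Z(-3) = (5 - 11)*(⅓ + (⅓)*(-3)) = -6*(⅓ - 1) = -6*(-⅔) = 4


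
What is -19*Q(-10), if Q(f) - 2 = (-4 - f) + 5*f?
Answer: 798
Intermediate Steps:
Q(f) = -2 + 4*f (Q(f) = 2 + ((-4 - f) + 5*f) = 2 + (-4 + 4*f) = -2 + 4*f)
-19*Q(-10) = -19*(-2 + 4*(-10)) = -19*(-2 - 40) = -19*(-42) = 798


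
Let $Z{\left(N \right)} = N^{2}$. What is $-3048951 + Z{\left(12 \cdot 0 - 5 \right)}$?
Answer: $-3048926$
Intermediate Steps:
$-3048951 + Z{\left(12 \cdot 0 - 5 \right)} = -3048951 + \left(12 \cdot 0 - 5\right)^{2} = -3048951 + \left(0 - 5\right)^{2} = -3048951 + \left(-5\right)^{2} = -3048951 + 25 = -3048926$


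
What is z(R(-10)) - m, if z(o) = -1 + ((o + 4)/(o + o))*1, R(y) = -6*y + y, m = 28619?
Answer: -1430973/50 ≈ -28619.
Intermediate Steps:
R(y) = -5*y
z(o) = -1 + (4 + o)/(2*o) (z(o) = -1 + ((4 + o)/((2*o)))*1 = -1 + ((4 + o)*(1/(2*o)))*1 = -1 + ((4 + o)/(2*o))*1 = -1 + (4 + o)/(2*o))
z(R(-10)) - m = (4 - (-5)*(-10))/(2*((-5*(-10)))) - 1*28619 = (1/2)*(4 - 1*50)/50 - 28619 = (1/2)*(1/50)*(4 - 50) - 28619 = (1/2)*(1/50)*(-46) - 28619 = -23/50 - 28619 = -1430973/50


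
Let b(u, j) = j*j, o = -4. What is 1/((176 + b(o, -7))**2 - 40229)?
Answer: 1/10396 ≈ 9.6191e-5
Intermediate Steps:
b(u, j) = j**2
1/((176 + b(o, -7))**2 - 40229) = 1/((176 + (-7)**2)**2 - 40229) = 1/((176 + 49)**2 - 40229) = 1/(225**2 - 40229) = 1/(50625 - 40229) = 1/10396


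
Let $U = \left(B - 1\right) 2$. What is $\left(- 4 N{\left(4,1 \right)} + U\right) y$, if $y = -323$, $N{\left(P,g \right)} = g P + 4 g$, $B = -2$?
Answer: $12274$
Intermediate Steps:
$N{\left(P,g \right)} = 4 g + P g$ ($N{\left(P,g \right)} = P g + 4 g = 4 g + P g$)
$U = -6$ ($U = \left(-2 - 1\right) 2 = \left(-3\right) 2 = -6$)
$\left(- 4 N{\left(4,1 \right)} + U\right) y = \left(- 4 \cdot 1 \left(4 + 4\right) - 6\right) \left(-323\right) = \left(- 4 \cdot 1 \cdot 8 - 6\right) \left(-323\right) = \left(\left(-4\right) 8 - 6\right) \left(-323\right) = \left(-32 - 6\right) \left(-323\right) = \left(-38\right) \left(-323\right) = 12274$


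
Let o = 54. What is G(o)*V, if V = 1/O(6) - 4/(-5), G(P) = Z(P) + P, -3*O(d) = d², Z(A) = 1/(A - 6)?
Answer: 111499/2880 ≈ 38.715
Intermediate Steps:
Z(A) = 1/(-6 + A)
O(d) = -d²/3
G(P) = P + 1/(-6 + P) (G(P) = 1/(-6 + P) + P = P + 1/(-6 + P))
V = 43/60 (V = 1/(-⅓*6²) - 4/(-5) = 1/(-⅓*36) - 4*(-⅕) = 1/(-12) + ⅘ = 1*(-1/12) + ⅘ = -1/12 + ⅘ = 43/60 ≈ 0.71667)
G(o)*V = ((1 + 54*(-6 + 54))/(-6 + 54))*(43/60) = ((1 + 54*48)/48)*(43/60) = ((1 + 2592)/48)*(43/60) = ((1/48)*2593)*(43/60) = (2593/48)*(43/60) = 111499/2880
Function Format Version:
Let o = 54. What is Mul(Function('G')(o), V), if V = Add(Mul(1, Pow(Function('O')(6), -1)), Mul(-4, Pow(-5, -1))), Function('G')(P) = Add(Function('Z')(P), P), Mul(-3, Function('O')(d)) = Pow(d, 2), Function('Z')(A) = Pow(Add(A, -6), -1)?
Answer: Rational(111499, 2880) ≈ 38.715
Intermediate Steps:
Function('Z')(A) = Pow(Add(-6, A), -1)
Function('O')(d) = Mul(Rational(-1, 3), Pow(d, 2))
Function('G')(P) = Add(P, Pow(Add(-6, P), -1)) (Function('G')(P) = Add(Pow(Add(-6, P), -1), P) = Add(P, Pow(Add(-6, P), -1)))
V = Rational(43, 60) (V = Add(Mul(1, Pow(Mul(Rational(-1, 3), Pow(6, 2)), -1)), Mul(-4, Pow(-5, -1))) = Add(Mul(1, Pow(Mul(Rational(-1, 3), 36), -1)), Mul(-4, Rational(-1, 5))) = Add(Mul(1, Pow(-12, -1)), Rational(4, 5)) = Add(Mul(1, Rational(-1, 12)), Rational(4, 5)) = Add(Rational(-1, 12), Rational(4, 5)) = Rational(43, 60) ≈ 0.71667)
Mul(Function('G')(o), V) = Mul(Mul(Pow(Add(-6, 54), -1), Add(1, Mul(54, Add(-6, 54)))), Rational(43, 60)) = Mul(Mul(Pow(48, -1), Add(1, Mul(54, 48))), Rational(43, 60)) = Mul(Mul(Rational(1, 48), Add(1, 2592)), Rational(43, 60)) = Mul(Mul(Rational(1, 48), 2593), Rational(43, 60)) = Mul(Rational(2593, 48), Rational(43, 60)) = Rational(111499, 2880)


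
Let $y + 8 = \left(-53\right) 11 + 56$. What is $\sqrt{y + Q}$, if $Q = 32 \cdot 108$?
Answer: $\sqrt{2921} \approx 54.046$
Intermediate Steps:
$Q = 3456$
$y = -535$ ($y = -8 + \left(\left(-53\right) 11 + 56\right) = -8 + \left(-583 + 56\right) = -8 - 527 = -535$)
$\sqrt{y + Q} = \sqrt{-535 + 3456} = \sqrt{2921}$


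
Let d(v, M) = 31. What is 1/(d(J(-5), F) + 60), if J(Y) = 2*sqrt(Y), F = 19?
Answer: 1/91 ≈ 0.010989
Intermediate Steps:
1/(d(J(-5), F) + 60) = 1/(31 + 60) = 1/91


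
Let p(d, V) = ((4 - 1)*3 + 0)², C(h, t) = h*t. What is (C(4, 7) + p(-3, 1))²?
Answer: 11881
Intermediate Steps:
p(d, V) = 81 (p(d, V) = (3*3 + 0)² = (9 + 0)² = 9² = 81)
(C(4, 7) + p(-3, 1))² = (4*7 + 81)² = (28 + 81)² = 109² = 11881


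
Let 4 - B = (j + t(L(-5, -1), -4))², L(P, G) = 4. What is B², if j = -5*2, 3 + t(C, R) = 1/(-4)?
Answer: 7535025/256 ≈ 29434.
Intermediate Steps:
t(C, R) = -13/4 (t(C, R) = -3 + 1/(-4) = -3 - ¼ = -13/4)
j = -10
B = -2745/16 (B = 4 - (-10 - 13/4)² = 4 - (-53/4)² = 4 - 1*2809/16 = 4 - 2809/16 = -2745/16 ≈ -171.56)
B² = (-2745/16)² = 7535025/256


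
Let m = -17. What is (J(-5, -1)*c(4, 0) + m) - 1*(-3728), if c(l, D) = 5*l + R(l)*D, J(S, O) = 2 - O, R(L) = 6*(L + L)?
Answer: 3771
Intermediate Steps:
R(L) = 12*L (R(L) = 6*(2*L) = 12*L)
c(l, D) = 5*l + 12*D*l (c(l, D) = 5*l + (12*l)*D = 5*l + 12*D*l)
(J(-5, -1)*c(4, 0) + m) - 1*(-3728) = ((2 - 1*(-1))*(4*(5 + 12*0)) - 17) - 1*(-3728) = ((2 + 1)*(4*(5 + 0)) - 17) + 3728 = (3*(4*5) - 17) + 3728 = (3*20 - 17) + 3728 = (60 - 17) + 3728 = 43 + 3728 = 3771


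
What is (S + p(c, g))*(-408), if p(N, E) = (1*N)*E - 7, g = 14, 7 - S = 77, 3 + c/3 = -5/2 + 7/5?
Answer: 508368/5 ≈ 1.0167e+5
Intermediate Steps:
c = -123/10 (c = -9 + 3*(-5/2 + 7/5) = -9 + 3*(-11/10) = -9 - 33/10 = -123/10 ≈ -12.300)
S = -70 (S = 7 - 1*77 = 7 - 77 = -70)
p(N, E) = -7 + E*N (p(N, E) = N*E - 7 = E*N - 7 = -7 + E*N)
(S + p(c, g))*(-408) = (-70 + (-7 + 14*(-123/10)))*(-408) = (-70 + (-7 - 861/5))*(-408) = (-70 - 896/5)*(-408) = -1246/5*(-408) = 508368/5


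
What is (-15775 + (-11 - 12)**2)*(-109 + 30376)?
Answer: -461450682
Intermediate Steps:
(-15775 + (-11 - 12)**2)*(-109 + 30376) = (-15775 + (-23)**2)*30267 = (-15775 + 529)*30267 = -15246*30267 = -461450682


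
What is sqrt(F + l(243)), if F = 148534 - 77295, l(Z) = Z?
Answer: sqrt(71482) ≈ 267.36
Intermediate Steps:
F = 71239
sqrt(F + l(243)) = sqrt(71239 + 243) = sqrt(71482)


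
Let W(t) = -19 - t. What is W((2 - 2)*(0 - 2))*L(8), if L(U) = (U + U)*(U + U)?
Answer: -4864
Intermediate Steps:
L(U) = 4*U² (L(U) = (2*U)*(2*U) = 4*U²)
W((2 - 2)*(0 - 2))*L(8) = (-19 - (2 - 2)*(0 - 2))*(4*8²) = (-19 - 0*(-2))*(4*64) = (-19 - 1*0)*256 = (-19 + 0)*256 = -19*256 = -4864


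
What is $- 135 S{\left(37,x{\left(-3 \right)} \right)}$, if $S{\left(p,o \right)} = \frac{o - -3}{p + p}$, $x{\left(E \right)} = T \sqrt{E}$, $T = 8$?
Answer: $- \frac{405}{74} - \frac{540 i \sqrt{3}}{37} \approx -5.473 - 25.279 i$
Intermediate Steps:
$x{\left(E \right)} = 8 \sqrt{E}$
$S{\left(p,o \right)} = \frac{3 + o}{2 p}$ ($S{\left(p,o \right)} = \frac{o + 3}{2 p} = \left(3 + o\right) \frac{1}{2 p} = \frac{3 + o}{2 p}$)
$- 135 S{\left(37,x{\left(-3 \right)} \right)} = - 135 \frac{3 + 8 \sqrt{-3}}{2 \cdot 37} = - 135 \cdot \frac{1}{2} \cdot \frac{1}{37} \left(3 + 8 i \sqrt{3}\right) = - 135 \left(\frac{3}{74} + \frac{4 i \sqrt{3}}{37}\right) = - \frac{405}{74} - \frac{540 i \sqrt{3}}{37}$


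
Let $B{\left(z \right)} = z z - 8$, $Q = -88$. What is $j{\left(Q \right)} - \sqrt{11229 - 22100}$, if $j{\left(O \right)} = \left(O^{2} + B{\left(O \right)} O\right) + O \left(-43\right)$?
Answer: $-669240 - i \sqrt{10871} \approx -6.6924 \cdot 10^{5} - 104.26 i$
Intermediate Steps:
$B{\left(z \right)} = -8 + z^{2}$ ($B{\left(z \right)} = z^{2} - 8 = -8 + z^{2}$)
$j{\left(O \right)} = O^{2} - 43 O + O \left(-8 + O^{2}\right)$ ($j{\left(O \right)} = \left(O^{2} + \left(-8 + O^{2}\right) O\right) + O \left(-43\right) = \left(O^{2} + O \left(-8 + O^{2}\right)\right) - 43 O = O^{2} - 43 O + O \left(-8 + O^{2}\right)$)
$j{\left(Q \right)} - \sqrt{11229 - 22100} = - 88 \left(-51 - 88 + \left(-88\right)^{2}\right) - \sqrt{11229 - 22100} = - 88 \left(-51 - 88 + 7744\right) - \sqrt{-10871} = \left(-88\right) 7605 - i \sqrt{10871} = -669240 - i \sqrt{10871}$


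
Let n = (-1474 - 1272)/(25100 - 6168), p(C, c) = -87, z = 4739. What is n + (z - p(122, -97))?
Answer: 45681543/9466 ≈ 4825.9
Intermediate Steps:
n = -1373/9466 (n = -2746/18932 = -2746*1/18932 = -1373/9466 ≈ -0.14505)
n + (z - p(122, -97)) = -1373/9466 + (4739 - 1*(-87)) = -1373/9466 + (4739 + 87) = -1373/9466 + 4826 = 45681543/9466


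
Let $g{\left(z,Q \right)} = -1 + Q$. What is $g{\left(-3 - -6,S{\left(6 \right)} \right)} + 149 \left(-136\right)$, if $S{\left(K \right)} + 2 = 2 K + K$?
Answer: $-20249$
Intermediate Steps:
$S{\left(K \right)} = -2 + 3 K$ ($S{\left(K \right)} = -2 + \left(2 K + K\right) = -2 + 3 K$)
$g{\left(-3 - -6,S{\left(6 \right)} \right)} + 149 \left(-136\right) = \left(-1 + \left(-2 + 3 \cdot 6\right)\right) + 149 \left(-136\right) = \left(-1 + \left(-2 + 18\right)\right) - 20264 = \left(-1 + 16\right) - 20264 = 15 - 20264 = -20249$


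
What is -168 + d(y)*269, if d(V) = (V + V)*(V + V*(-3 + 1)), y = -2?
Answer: -2320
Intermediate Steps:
d(V) = -2*V² (d(V) = (2*V)*(V + V*(-2)) = (2*V)*(V - 2*V) = (2*V)*(-V) = -2*V²)
-168 + d(y)*269 = -168 - 2*(-2)²*269 = -168 - 2*4*269 = -168 - 8*269 = -168 - 2152 = -2320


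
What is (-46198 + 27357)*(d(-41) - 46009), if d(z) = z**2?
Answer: 835183848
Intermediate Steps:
(-46198 + 27357)*(d(-41) - 46009) = (-46198 + 27357)*((-41)**2 - 46009) = -18841*(1681 - 46009) = -18841*(-44328) = 835183848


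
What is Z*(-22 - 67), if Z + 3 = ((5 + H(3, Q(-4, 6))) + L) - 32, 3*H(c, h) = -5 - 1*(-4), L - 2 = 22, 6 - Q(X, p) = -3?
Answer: 1691/3 ≈ 563.67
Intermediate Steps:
Q(X, p) = 9 (Q(X, p) = 6 - 1*(-3) = 6 + 3 = 9)
L = 24 (L = 2 + 22 = 24)
H(c, h) = -⅓ (H(c, h) = (-5 - 1*(-4))/3 = (-5 + 4)/3 = (⅓)*(-1) = -⅓)
Z = -19/3 (Z = -3 + (((5 - ⅓) + 24) - 32) = -3 + ((14/3 + 24) - 32) = -3 + (86/3 - 32) = -3 - 10/3 = -19/3 ≈ -6.3333)
Z*(-22 - 67) = -19*(-22 - 67)/3 = -19/3*(-89) = 1691/3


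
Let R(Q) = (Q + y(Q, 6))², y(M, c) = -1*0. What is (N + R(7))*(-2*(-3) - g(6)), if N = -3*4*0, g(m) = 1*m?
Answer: 0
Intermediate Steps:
y(M, c) = 0
R(Q) = Q² (R(Q) = (Q + 0)² = Q²)
g(m) = m
N = 0 (N = -12*0 = 0)
(N + R(7))*(-2*(-3) - g(6)) = (0 + 7²)*(-2*(-3) - 1*6) = (0 + 49)*(6 - 6) = 49*0 = 0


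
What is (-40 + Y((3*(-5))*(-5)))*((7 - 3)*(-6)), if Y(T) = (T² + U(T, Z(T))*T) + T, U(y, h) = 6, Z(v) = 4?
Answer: -146640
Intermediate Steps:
Y(T) = T² + 7*T (Y(T) = (T² + 6*T) + T = T² + 7*T)
(-40 + Y((3*(-5))*(-5)))*((7 - 3)*(-6)) = (-40 + ((3*(-5))*(-5))*(7 + (3*(-5))*(-5)))*((7 - 3)*(-6)) = (-40 + (-15*(-5))*(7 - 15*(-5)))*(4*(-6)) = (-40 + 75*(7 + 75))*(-24) = (-40 + 75*82)*(-24) = (-40 + 6150)*(-24) = 6110*(-24) = -146640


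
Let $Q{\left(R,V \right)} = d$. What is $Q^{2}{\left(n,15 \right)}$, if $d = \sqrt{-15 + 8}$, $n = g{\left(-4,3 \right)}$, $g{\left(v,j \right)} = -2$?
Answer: $-7$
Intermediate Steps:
$n = -2$
$d = i \sqrt{7}$ ($d = \sqrt{-7} = i \sqrt{7} \approx 2.6458 i$)
$Q{\left(R,V \right)} = i \sqrt{7}$
$Q^{2}{\left(n,15 \right)} = \left(i \sqrt{7}\right)^{2} = -7$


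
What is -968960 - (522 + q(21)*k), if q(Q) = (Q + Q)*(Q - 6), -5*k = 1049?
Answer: -837308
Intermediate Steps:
k = -1049/5 (k = -1/5*1049 = -1049/5 ≈ -209.80)
q(Q) = 2*Q*(-6 + Q) (q(Q) = (2*Q)*(-6 + Q) = 2*Q*(-6 + Q))
-968960 - (522 + q(21)*k) = -968960 - (522 + (2*21*(-6 + 21))*(-1049/5)) = -968960 - (522 + (2*21*15)*(-1049/5)) = -968960 - (522 + 630*(-1049/5)) = -968960 - (522 - 132174) = -968960 - 1*(-131652) = -968960 + 131652 = -837308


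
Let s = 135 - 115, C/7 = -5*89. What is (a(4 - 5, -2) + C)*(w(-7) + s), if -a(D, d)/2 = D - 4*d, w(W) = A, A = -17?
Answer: -9387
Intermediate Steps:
w(W) = -17
a(D, d) = -2*D + 8*d (a(D, d) = -2*(D - 4*d) = -2*D + 8*d)
C = -3115 (C = 7*(-5*89) = 7*(-445) = -3115)
s = 20
(a(4 - 5, -2) + C)*(w(-7) + s) = ((-2*(4 - 5) + 8*(-2)) - 3115)*(-17 + 20) = ((-2*(-1) - 16) - 3115)*3 = ((2 - 16) - 3115)*3 = (-14 - 3115)*3 = -3129*3 = -9387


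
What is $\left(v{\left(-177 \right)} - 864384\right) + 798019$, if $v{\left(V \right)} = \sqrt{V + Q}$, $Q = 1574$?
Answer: $-66365 + \sqrt{1397} \approx -66328.0$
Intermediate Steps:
$v{\left(V \right)} = \sqrt{1574 + V}$ ($v{\left(V \right)} = \sqrt{V + 1574} = \sqrt{1574 + V}$)
$\left(v{\left(-177 \right)} - 864384\right) + 798019 = \left(\sqrt{1574 - 177} - 864384\right) + 798019 = \left(\sqrt{1397} - 864384\right) + 798019 = \left(-864384 + \sqrt{1397}\right) + 798019 = -66365 + \sqrt{1397}$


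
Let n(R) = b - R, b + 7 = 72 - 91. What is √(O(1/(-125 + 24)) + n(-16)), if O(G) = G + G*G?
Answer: I*√102110/101 ≈ 3.1638*I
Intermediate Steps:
b = -26 (b = -7 + (72 - 91) = -7 - 19 = -26)
n(R) = -26 - R
O(G) = G + G²
√(O(1/(-125 + 24)) + n(-16)) = √((1 + 1/(-125 + 24))/(-125 + 24) + (-26 - 1*(-16))) = √((1 + 1/(-101))/(-101) + (-26 + 16)) = √(-(1 - 1/101)/101 - 10) = √(-1/101*100/101 - 10) = √(-100/10201 - 10) = √(-102110/10201) = I*√102110/101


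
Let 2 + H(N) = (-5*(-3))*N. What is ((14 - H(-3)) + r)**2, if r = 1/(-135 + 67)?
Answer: 17197609/4624 ≈ 3719.2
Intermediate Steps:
H(N) = -2 + 15*N (H(N) = -2 + (-5*(-3))*N = -2 + 15*N)
r = -1/68 (r = 1/(-68) = -1/68 ≈ -0.014706)
((14 - H(-3)) + r)**2 = ((14 - (-2 + 15*(-3))) - 1/68)**2 = ((14 - (-2 - 45)) - 1/68)**2 = ((14 - 1*(-47)) - 1/68)**2 = ((14 + 47) - 1/68)**2 = (61 - 1/68)**2 = (4147/68)**2 = 17197609/4624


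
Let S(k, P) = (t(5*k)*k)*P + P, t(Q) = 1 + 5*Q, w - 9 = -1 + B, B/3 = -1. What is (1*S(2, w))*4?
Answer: 2060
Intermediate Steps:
B = -3 (B = 3*(-1) = -3)
w = 5 (w = 9 + (-1 - 3) = 9 - 4 = 5)
S(k, P) = P + P*k*(1 + 25*k) (S(k, P) = ((1 + 5*(5*k))*k)*P + P = ((1 + 25*k)*k)*P + P = (k*(1 + 25*k))*P + P = P*k*(1 + 25*k) + P = P + P*k*(1 + 25*k))
(1*S(2, w))*4 = (1*(5*(1 + 2*(1 + 25*2))))*4 = (1*(5*(1 + 2*(1 + 50))))*4 = (1*(5*(1 + 2*51)))*4 = (1*(5*(1 + 102)))*4 = (1*(5*103))*4 = (1*515)*4 = 515*4 = 2060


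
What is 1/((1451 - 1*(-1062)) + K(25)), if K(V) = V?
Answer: 1/2538 ≈ 0.00039401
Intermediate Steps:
1/((1451 - 1*(-1062)) + K(25)) = 1/((1451 - 1*(-1062)) + 25) = 1/((1451 + 1062) + 25) = 1/(2513 + 25) = 1/2538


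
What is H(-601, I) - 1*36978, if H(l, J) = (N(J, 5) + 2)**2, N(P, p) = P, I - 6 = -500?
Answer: 205086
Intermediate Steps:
I = -494 (I = 6 - 500 = -494)
H(l, J) = (2 + J)**2 (H(l, J) = (J + 2)**2 = (2 + J)**2)
H(-601, I) - 1*36978 = (2 - 494)**2 - 1*36978 = (-492)**2 - 36978 = 242064 - 36978 = 205086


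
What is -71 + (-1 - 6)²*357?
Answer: 17422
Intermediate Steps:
-71 + (-1 - 6)²*357 = -71 + (-7)²*357 = -71 + 49*357 = -71 + 17493 = 17422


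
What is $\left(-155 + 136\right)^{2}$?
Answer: $361$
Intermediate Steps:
$\left(-155 + 136\right)^{2} = \left(-19\right)^{2} = 361$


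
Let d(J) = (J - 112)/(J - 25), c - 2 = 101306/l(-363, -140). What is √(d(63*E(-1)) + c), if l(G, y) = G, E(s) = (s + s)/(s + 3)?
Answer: I*√4793190/132 ≈ 16.586*I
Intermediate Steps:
E(s) = 2*s/(3 + s) (E(s) = (2*s)/(3 + s) = 2*s/(3 + s))
c = -100580/363 (c = 2 + 101306/(-363) = 2 + 101306*(-1/363) = 2 - 101306/363 = -100580/363 ≈ -277.08)
d(J) = (-112 + J)/(-25 + J)
√(d(63*E(-1)) + c) = √((-112 + 63*(2*(-1)/(3 - 1)))/(-25 + 63*(2*(-1)/(3 - 1))) - 100580/363) = √((-112 + 63*(2*(-1)/2))/(-25 + 63*(2*(-1)/2)) - 100580/363) = √((-112 + 63*(2*(-1)*(½)))/(-25 + 63*(2*(-1)*(½))) - 100580/363) = √((-112 + 63*(-1))/(-25 + 63*(-1)) - 100580/363) = √((-112 - 63)/(-25 - 63) - 100580/363) = √(-175/(-88) - 100580/363) = √(-1/88*(-175) - 100580/363) = √(175/88 - 100580/363) = √(-798865/2904) = I*√4793190/132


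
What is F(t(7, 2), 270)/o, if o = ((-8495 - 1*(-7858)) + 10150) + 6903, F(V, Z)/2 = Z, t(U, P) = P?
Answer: 5/152 ≈ 0.032895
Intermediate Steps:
F(V, Z) = 2*Z
o = 16416 (o = ((-8495 + 7858) + 10150) + 6903 = (-637 + 10150) + 6903 = 9513 + 6903 = 16416)
F(t(7, 2), 270)/o = (2*270)/16416 = 540*(1/16416) = 5/152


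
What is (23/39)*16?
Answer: 368/39 ≈ 9.4359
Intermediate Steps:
(23/39)*16 = 368/39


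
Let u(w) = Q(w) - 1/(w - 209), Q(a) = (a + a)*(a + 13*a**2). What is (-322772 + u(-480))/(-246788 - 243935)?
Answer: 1981049986707/338108147 ≈ 5859.2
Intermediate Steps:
Q(a) = 2*a*(a + 13*a**2) (Q(a) = (2*a)*(a + 13*a**2) = 2*a*(a + 13*a**2))
u(w) = -1/(-209 + w) + w**2*(2 + 26*w) (u(w) = w**2*(2 + 26*w) - 1/(w - 209) = w**2*(2 + 26*w) - 1/(-209 + w) = -1/(-209 + w) + w**2*(2 + 26*w))
(-322772 + u(-480))/(-246788 - 243935) = (-322772 + (-1 - 5432*(-480)**3 - 418*(-480)**2 + 26*(-480)**4)/(-209 - 480))/(-246788 - 243935) = (-322772 + (-1 - 5432*(-110592000) - 418*230400 + 26*53084160000)/(-689))/(-490723) = (-322772 - (-1 + 600735744000 - 96307200 + 1380188160000)/689)*(-1/490723) = (-322772 - 1/689*1980827596799)*(-1/490723) = (-322772 - 1980827596799/689)*(-1/490723) = -1981049986707/689*(-1/490723) = 1981049986707/338108147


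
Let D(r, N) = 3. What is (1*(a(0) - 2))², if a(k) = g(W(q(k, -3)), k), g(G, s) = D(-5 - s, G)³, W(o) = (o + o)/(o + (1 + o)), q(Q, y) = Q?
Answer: 625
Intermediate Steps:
W(o) = 2*o/(1 + 2*o) (W(o) = (2*o)/(1 + 2*o) = 2*o/(1 + 2*o))
g(G, s) = 27 (g(G, s) = 3³ = 27)
a(k) = 27
(1*(a(0) - 2))² = (1*(27 - 2))² = (1*25)² = 25² = 625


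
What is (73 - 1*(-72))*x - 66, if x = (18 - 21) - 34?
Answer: -5431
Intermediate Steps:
x = -37 (x = -3 - 34 = -37)
(73 - 1*(-72))*x - 66 = (73 - 1*(-72))*(-37) - 66 = (73 + 72)*(-37) - 66 = 145*(-37) - 66 = -5365 - 66 = -5431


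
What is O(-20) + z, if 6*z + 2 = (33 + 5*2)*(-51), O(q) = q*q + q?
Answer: 85/6 ≈ 14.167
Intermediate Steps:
O(q) = q + q² (O(q) = q² + q = q + q²)
z = -2195/6 (z = -⅓ + ((33 + 5*2)*(-51))/6 = -⅓ + ((33 + 10)*(-51))/6 = -⅓ + (43*(-51))/6 = -⅓ + (⅙)*(-2193) = -⅓ - 731/2 = -2195/6 ≈ -365.83)
O(-20) + z = -20*(1 - 20) - 2195/6 = -20*(-19) - 2195/6 = 380 - 2195/6 = 85/6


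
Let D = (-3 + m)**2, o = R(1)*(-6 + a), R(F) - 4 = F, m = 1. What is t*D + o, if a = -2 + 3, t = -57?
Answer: -253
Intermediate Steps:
R(F) = 4 + F
a = 1
o = -25 (o = (4 + 1)*(-6 + 1) = 5*(-5) = -25)
D = 4 (D = (-3 + 1)**2 = (-2)**2 = 4)
t*D + o = -57*4 - 25 = -228 - 25 = -253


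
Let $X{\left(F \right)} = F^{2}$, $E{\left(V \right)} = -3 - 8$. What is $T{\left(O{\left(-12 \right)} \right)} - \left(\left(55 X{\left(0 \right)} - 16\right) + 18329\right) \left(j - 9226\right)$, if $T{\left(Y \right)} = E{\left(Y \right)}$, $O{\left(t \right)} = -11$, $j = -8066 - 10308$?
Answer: $505438789$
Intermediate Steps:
$j = -18374$
$E{\left(V \right)} = -11$ ($E{\left(V \right)} = -3 - 8 = -11$)
$T{\left(Y \right)} = -11$
$T{\left(O{\left(-12 \right)} \right)} - \left(\left(55 X{\left(0 \right)} - 16\right) + 18329\right) \left(j - 9226\right) = -11 - \left(\left(55 \cdot 0^{2} - 16\right) + 18329\right) \left(-18374 - 9226\right) = -11 - \left(\left(55 \cdot 0 - 16\right) + 18329\right) \left(-27600\right) = -11 - \left(\left(0 - 16\right) + 18329\right) \left(-27600\right) = -11 - \left(-16 + 18329\right) \left(-27600\right) = -11 - 18313 \left(-27600\right) = -11 - -505438800 = -11 + 505438800 = 505438789$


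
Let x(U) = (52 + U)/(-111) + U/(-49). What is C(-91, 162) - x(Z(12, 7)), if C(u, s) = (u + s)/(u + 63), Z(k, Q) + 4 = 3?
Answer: -15205/7252 ≈ -2.0967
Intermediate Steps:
Z(k, Q) = -1 (Z(k, Q) = -4 + 3 = -1)
C(u, s) = (s + u)/(63 + u)
x(U) = -52/111 - 160*U/5439 (x(U) = (52 + U)*(-1/111) + U*(-1/49) = (-52/111 - U/111) - U/49 = -52/111 - 160*U/5439)
C(-91, 162) - x(Z(12, 7)) = (162 - 91)/(63 - 91) - (-52/111 - 160/5439*(-1)) = 71/(-28) - (-52/111 + 160/5439) = -1/28*71 - 1*(-796/1813) = -71/28 + 796/1813 = -15205/7252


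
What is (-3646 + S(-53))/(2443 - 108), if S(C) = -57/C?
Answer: -193181/123755 ≈ -1.5610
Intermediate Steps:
(-3646 + S(-53))/(2443 - 108) = (-3646 - 57/(-53))/(2443 - 108) = (-3646 - 57*(-1/53))/2335 = (-3646 + 57/53)*(1/2335) = -193181/53*1/2335 = -193181/123755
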